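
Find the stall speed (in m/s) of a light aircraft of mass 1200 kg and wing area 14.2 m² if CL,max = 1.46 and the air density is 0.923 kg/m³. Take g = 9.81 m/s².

Weight W = mg = 1200 × 9.81 = 11770 N.
V_stall = √(2W/(ρ·S·CL,max)) = √(2 × 11770 / (0.923 × 14.2 × 1.46))
V_stall = √1230 = 35.1 m/s

V_stall = 35.1 m/s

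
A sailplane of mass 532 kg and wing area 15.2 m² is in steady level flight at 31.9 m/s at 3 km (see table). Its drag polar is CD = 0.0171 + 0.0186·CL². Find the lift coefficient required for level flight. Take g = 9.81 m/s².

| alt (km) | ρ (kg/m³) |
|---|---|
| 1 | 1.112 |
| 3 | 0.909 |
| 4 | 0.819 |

CL = 0.742

At 3 km, from the table: ρ = 0.909 kg/m³.
Level flight ⇒ L = W = m·g = 532 × 9.81 = 5218.9 N.
Dynamic pressure q = 0.5 × 0.909 × 31.9² = 462.5 Pa.
CL = 2W/(ρv²S) = 2×5218.9/(0.909×31.9²×15.2) = 0.7424.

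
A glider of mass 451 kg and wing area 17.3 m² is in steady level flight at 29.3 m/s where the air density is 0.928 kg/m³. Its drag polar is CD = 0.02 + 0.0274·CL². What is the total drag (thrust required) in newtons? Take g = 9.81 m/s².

D = 216 N

Weight W = mg = 451 × 9.81 = 4424.3 N; in level flight L = W.
q = ½ρv² = ½ × 0.928 × 29.3² = 398.3 Pa.
CL = W/(q·S) = 4424.3 / (398.3 × 17.3) = 0.642.
CD = 0.02 + 0.0274 × 0.642² = 0.03129.
D = q·S·CD = 398.3 × 17.3 × 0.03129 = 215.7 N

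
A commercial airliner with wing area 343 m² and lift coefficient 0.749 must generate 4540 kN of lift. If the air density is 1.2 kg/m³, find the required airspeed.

L = ½ρv²S·CL ⇒ v = √(2L/(ρ·S·CL))
v = √(2 × 4.54×10^6 / (1.2 × 343 × 0.749)) = √29450 = 172 m/s

v = 172 m/s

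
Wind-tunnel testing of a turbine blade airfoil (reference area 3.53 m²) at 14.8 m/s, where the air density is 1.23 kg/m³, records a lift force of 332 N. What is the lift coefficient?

CL = 0.698

From L = ½ρv²S·CL, rearranging gives CL = 2L/(ρv²S).
CL = 2 × 332 / (1.23 × 14.8² × 3.53) = 0.698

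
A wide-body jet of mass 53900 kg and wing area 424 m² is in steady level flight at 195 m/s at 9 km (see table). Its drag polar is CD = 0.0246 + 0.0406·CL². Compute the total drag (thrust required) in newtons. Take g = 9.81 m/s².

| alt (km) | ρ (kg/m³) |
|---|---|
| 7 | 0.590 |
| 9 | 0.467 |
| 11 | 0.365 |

D = 95600 N

At 9 km, from the table: ρ = 0.467 kg/m³.
Weight W = mg = 53900 × 9.81 = 5.2876×10^5 N; in level flight L = W.
Dynamic pressure q = 0.5 × 0.467 × 195² = 8879 Pa.
Required CL = L/(qS) = 5.2876×10^5/(8879·424) = 0.1405.
CD = 0.0246 + 0.0406 × 0.1405² = 0.0254.
D = q·S·CD = 8879 × 424 × 0.0254 = 95630 N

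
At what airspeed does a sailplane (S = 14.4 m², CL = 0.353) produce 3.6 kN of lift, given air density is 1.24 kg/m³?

v = 33.8 m/s

L = ½ρv²S·CL ⇒ v = √(2L/(ρ·S·CL))
v = √(2 × 3600 / (1.24 × 14.4 × 0.353)) = √1142 = 33.8 m/s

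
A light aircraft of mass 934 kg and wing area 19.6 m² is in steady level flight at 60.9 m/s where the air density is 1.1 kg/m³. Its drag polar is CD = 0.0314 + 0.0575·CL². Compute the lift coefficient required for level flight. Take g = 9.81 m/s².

CL = 0.229

In steady level flight, lift balances weight: W = mg = 934 × 9.81 = 9162.5 N.
Dynamic pressure q = 0.5 × 1.1 × 60.9² = 2040 Pa.
Required CL = L/(qS) = 9162.5/(2040·19.6) = 0.2292.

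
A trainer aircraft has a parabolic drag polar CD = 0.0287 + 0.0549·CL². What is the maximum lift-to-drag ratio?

For CD = CD0 + K·CL², (L/D)max occurs at CL* = √(CD0/K) and equals 1/(2√(K·CD0)).
(L/D)max = 1/(2√(0.0549 × 0.0287)) = 1/(2 × 0.03969) = 12.6

(L/D)max = 12.6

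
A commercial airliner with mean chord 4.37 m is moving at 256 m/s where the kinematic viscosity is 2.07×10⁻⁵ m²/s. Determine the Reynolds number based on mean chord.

Re = v·c/ν = 256 × 4.37 / (2.07×10⁻⁵) = 5.4×10^7

Re = 5.4×10^7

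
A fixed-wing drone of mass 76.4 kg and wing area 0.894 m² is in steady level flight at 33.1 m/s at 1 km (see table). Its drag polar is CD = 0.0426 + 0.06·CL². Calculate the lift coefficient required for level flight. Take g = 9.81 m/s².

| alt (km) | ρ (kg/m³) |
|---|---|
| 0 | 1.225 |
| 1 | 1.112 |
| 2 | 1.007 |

At 1 km, from the table: ρ = 1.112 kg/m³.
Level flight ⇒ L = W = m·g = 76.4 × 9.81 = 749.48 N.
Dynamic pressure q = 0.5 × 1.112 × 33.1² = 609.2 Pa.
Required CL = L/(qS) = 749.48/(609.2·0.894) = 1.376.

CL = 1.38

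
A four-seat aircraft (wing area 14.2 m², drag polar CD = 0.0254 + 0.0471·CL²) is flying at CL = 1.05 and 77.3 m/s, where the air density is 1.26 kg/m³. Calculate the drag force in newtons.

D = 4130 N

CD = 0.0254 + 0.0471 × 1.05² = 0.07733
D = ½ρv²S·CD = ½ × 1.26 × 77.3² × 14.2 × 0.07733 = 4130 N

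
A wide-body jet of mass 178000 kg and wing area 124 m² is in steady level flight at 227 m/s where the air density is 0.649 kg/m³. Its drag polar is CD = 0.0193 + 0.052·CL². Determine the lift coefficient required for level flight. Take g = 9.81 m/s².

CL = 0.842

Level flight ⇒ L = W = m·g = 178000 × 9.81 = 1.7462×10^6 N.
Dynamic pressure q = 0.5 × 0.649 × 227² = 16720 Pa.
Required CL = L/(qS) = 1.7462×10^6/(16720·124) = 0.8422.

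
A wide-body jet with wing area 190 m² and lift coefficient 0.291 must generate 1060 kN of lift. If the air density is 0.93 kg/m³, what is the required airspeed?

v = 203 m/s

L = ½ρv²S·CL ⇒ v = √(2L/(ρ·S·CL))
v = √(2 × 1.06×10^6 / (0.93 × 190 × 0.291)) = √41230 = 203 m/s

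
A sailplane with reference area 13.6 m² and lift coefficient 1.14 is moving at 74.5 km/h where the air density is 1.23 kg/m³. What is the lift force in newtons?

L = 4080 N

Convert speed: v = 74.5 km/h ÷ 3.6 = 20.69 m/s.
L = ½ρv²S·CL = ½ × 1.23 × 20.69² × 13.6 × 1.14 = 4080 N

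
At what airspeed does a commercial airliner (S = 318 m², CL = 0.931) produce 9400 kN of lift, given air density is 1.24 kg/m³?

L = ½ρv²S·CL ⇒ v = √(2L/(ρ·S·CL))
v = √(2 × 9.4×10^6 / (1.24 × 318 × 0.931)) = √51210 = 226 m/s

v = 226 m/s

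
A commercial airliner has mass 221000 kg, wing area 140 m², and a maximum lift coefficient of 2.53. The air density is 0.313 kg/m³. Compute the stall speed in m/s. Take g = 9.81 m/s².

V_stall = 198 m/s

Weight W = mg = 221000 × 9.81 = 2.168×10^6 N.
From L = ½ρV²S·CL,max = W: V_stall = √(2W/(ρSCL,max)) = √(2·2.168×10^6/(0.313·140·2.53))
V_stall = √39110 = 198 m/s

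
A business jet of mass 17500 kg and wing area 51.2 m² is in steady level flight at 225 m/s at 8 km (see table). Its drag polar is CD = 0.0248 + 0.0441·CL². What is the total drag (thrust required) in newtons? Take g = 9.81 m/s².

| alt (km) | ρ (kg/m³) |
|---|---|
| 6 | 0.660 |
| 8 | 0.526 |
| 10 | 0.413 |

At 8 km, from the table: ρ = 0.526 kg/m³.
In steady level flight, lift balances weight: W = mg = 17500 × 9.81 = 1.7168×10^5 N.
q = ½ρv² = ½ × 0.526 × 225² = 13310 Pa.
CL = 2W/(ρv²S) = 2×1.7168×10^5/(0.526×225²×51.2) = 0.2518.
CD = 0.0248 + 0.0441 × 0.2518² = 0.0276.
D = q·S·CD = 13310 × 51.2 × 0.0276 = 18810 N

D = 18800 N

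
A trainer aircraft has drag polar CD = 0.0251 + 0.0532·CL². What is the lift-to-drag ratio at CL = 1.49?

L/D = 10.4

CD = 0.0251 + 0.0532 × 1.49² = 0.1432
L/D = CL/CD = 1.49 / 0.1432 = 10.4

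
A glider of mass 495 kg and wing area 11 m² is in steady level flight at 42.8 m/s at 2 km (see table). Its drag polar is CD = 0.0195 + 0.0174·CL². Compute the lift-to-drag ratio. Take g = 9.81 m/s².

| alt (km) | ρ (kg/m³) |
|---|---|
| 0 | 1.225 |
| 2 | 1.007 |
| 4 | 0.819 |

L/D = 20.4

At 2 km, from the table: ρ = 1.007 kg/m³.
In steady level flight, lift balances weight: W = mg = 495 × 9.81 = 4855.9 N.
Dynamic pressure q = 0.5 × 1.007 × 42.8² = 922.3 Pa.
Required CL = L/(qS) = 4855.9/(922.3·11) = 0.4786.
CD = 0.0195 + 0.0174 × 0.4786² = 0.02349.
L/D = CL/CD = 0.4786 / 0.02349 = 20.4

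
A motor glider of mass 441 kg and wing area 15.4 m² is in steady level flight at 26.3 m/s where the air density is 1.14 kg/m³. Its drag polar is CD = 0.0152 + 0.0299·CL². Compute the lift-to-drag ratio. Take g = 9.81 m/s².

Level flight ⇒ L = W = m·g = 441 × 9.81 = 4326.2 N.
Dynamic pressure q = 0.5 × 1.14 × 26.3² = 394.3 Pa.
Required CL = L/(qS) = 4326.2/(394.3·15.4) = 0.7125.
CD = 0.0152 + 0.0299 × 0.7125² = 0.03038.
L/D = CL/CD = 0.7125 / 0.03038 = 23.5

L/D = 23.5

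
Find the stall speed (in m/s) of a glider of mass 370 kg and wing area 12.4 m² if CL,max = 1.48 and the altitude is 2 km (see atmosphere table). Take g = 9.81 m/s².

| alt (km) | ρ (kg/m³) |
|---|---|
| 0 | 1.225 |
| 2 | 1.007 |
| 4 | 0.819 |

At 2 km, from the table: ρ = 1.007 kg/m³.
Stall occurs when L = W at CL,max. W = mg = 370 × 9.81 = 3630 N.
From L = ½ρV²S·CL,max = W: V_stall = √(2W/(ρSCL,max)) = √(2·3630/(1.007·12.4·1.48))
V_stall = √392.8 = 19.8 m/s

V_stall = 19.8 m/s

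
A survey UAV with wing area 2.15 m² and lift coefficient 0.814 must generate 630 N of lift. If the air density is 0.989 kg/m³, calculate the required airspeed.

v = 27 m/s

L = ½ρv²S·CL ⇒ v = √(2L/(ρ·S·CL))
v = √(2 × 630 / (0.989 × 2.15 × 0.814)) = √728 = 27 m/s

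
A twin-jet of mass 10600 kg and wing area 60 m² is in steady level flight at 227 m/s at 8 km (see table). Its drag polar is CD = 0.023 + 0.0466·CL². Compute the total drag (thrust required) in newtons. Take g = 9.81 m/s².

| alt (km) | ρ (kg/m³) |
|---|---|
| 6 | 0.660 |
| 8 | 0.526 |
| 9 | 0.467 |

At 8 km, from the table: ρ = 0.526 kg/m³.
Weight W = mg = 10600 × 9.81 = 1.0399×10^5 N; in level flight L = W.
Dynamic pressure q = 0.5 × 0.526 × 227² = 13550 Pa.
CL = W/(q·S) = 1.0399×10^5 / (13550 × 60) = 0.1279.
CD = 0.023 + 0.0466 × 0.1279² = 0.02376.
D = q·S·CD = 13550 × 60 × 0.02376 = 19320 N

D = 19300 N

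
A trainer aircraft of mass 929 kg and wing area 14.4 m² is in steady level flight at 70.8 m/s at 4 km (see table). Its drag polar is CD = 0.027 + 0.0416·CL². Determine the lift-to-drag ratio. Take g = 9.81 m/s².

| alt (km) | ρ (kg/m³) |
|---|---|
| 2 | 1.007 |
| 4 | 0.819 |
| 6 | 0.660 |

At 4 km, from the table: ρ = 0.819 kg/m³.
Level flight ⇒ L = W = m·g = 929 × 9.81 = 9113.5 N.
q = ½ρv² = ½ × 0.819 × 70.8² = 2053 Pa.
CL = W/(q·S) = 9113.5 / (2053 × 14.4) = 0.3083.
CD = 0.027 + 0.0416 × 0.3083² = 0.03095.
L/D = CL/CD = 0.3083 / 0.03095 = 9.96

L/D = 9.96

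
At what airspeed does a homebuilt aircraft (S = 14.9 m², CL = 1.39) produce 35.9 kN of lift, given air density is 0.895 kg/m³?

L = ½ρv²S·CL ⇒ v = √(2L/(ρ·S·CL))
v = √(2 × 35900 / (0.895 × 14.9 × 1.39)) = √3873 = 62.2 m/s

v = 62.2 m/s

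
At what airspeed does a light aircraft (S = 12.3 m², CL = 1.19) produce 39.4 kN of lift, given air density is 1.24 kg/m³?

L = ½ρv²S·CL ⇒ v = √(2L/(ρ·S·CL))
v = √(2 × 39400 / (1.24 × 12.3 × 1.19)) = √4342 = 65.9 m/s

v = 65.9 m/s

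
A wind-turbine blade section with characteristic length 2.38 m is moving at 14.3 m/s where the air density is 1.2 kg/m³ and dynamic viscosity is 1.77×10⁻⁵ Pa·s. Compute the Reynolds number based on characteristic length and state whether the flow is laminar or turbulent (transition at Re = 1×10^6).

Re = 2.31×10^6 (turbulent)

Re = ρ·v·c/μ = 1.2 × 14.3 × 2.38 / (1.77×10⁻⁵) = 2.31×10^6
Since 2.31×10^6 > 1×10^6, the flow is turbulent.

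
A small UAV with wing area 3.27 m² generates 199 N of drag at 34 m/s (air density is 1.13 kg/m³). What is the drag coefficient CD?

CD = 0.0932

From D = ½ρv²S·CD, rearranging gives CD = 2D/(ρv²S).
CD = 2 × 199 / (1.13 × 34² × 3.27) = 0.0932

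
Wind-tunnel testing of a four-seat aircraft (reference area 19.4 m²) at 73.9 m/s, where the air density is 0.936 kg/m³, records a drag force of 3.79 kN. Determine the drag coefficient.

From D = ½ρv²S·CD, rearranging gives CD = 2D/(ρv²S).
CD = 2 × 3790 / (0.936 × 73.9² × 19.4) = 0.0764

CD = 0.0764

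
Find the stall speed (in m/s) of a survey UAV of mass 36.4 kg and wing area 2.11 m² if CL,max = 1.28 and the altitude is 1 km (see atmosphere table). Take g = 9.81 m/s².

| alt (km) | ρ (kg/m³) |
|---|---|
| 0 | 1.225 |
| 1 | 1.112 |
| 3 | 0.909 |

At 1 km, from the table: ρ = 1.112 kg/m³.
At stall, lift equals weight: L = W = m·g = 36.4 × 9.81 = 357.1 N.
V_stall = √(2W/(ρ·S·CL,max)) = √(2 × 357.1 / (1.112 × 2.11 × 1.28))
V_stall = √237.8 = 15.4 m/s

V_stall = 15.4 m/s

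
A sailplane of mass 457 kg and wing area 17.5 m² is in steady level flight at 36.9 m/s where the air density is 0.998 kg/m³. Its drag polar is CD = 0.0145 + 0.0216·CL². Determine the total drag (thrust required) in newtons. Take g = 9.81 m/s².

Level flight ⇒ L = W = m·g = 457 × 9.81 = 4483.2 N.
q = ½ρv² = ½ × 0.998 × 36.9² = 679.4 Pa.
CL = 2W/(ρv²S) = 2×4483.2/(0.998×36.9²×17.5) = 0.377.
CD = 0.0145 + 0.0216 × 0.377² = 0.01757.
D = q·S·CD = 679.4 × 17.5 × 0.01757 = 208.9 N

D = 209 N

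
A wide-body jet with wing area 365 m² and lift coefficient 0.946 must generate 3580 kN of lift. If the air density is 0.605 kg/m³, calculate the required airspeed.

v = 185 m/s

L = ½ρv²S·CL ⇒ v = √(2L/(ρ·S·CL))
v = √(2 × 3.58×10^6 / (0.605 × 365 × 0.946)) = √34270 = 185 m/s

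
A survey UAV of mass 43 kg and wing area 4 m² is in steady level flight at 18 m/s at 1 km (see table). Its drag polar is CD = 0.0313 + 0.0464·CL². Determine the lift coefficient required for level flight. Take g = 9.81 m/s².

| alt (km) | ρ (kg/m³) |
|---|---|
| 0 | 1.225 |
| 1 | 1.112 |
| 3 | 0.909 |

At 1 km, from the table: ρ = 1.112 kg/m³.
Level flight ⇒ L = W = m·g = 43 × 9.81 = 421.83 N.
q = ½ρv² = ½ × 1.112 × 18² = 180.1 Pa.
Required CL = L/(qS) = 421.83/(180.1·4) = 0.5854.

CL = 0.585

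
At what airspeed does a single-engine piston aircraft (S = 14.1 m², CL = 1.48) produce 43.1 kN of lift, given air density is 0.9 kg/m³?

L = ½ρv²S·CL ⇒ v = √(2L/(ρ·S·CL))
v = √(2 × 43100 / (0.9 × 14.1 × 1.48)) = √4590 = 67.7 m/s

v = 67.7 m/s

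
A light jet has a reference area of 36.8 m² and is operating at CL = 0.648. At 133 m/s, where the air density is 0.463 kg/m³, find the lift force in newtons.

Dynamic pressure q = ½ρv² = ½ × 0.463 × 133² = 4095 Pa.
L = q·S·CL = 4095 × 36.8 × 0.648 = 97700 N ≈ 97.7 kN

L = 97700 N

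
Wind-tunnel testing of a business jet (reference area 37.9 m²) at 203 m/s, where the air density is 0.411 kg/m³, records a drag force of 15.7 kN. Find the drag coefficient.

From D = ½ρv²S·CD, rearranging gives CD = 2D/(ρv²S).
CD = 2 × 15700 / (0.411 × 203² × 37.9) = 0.0489

CD = 0.0489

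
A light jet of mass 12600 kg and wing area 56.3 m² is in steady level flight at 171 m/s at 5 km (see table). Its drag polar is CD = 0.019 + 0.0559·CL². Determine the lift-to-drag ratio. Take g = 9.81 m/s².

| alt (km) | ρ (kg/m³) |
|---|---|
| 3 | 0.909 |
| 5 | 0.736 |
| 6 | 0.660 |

At 5 km, from the table: ρ = 0.736 kg/m³.
Level flight ⇒ L = W = m·g = 12600 × 9.81 = 1.2361×10^5 N.
Dynamic pressure q = 0.5 × 0.736 × 171² = 10760 Pa.
CL = 2W/(ρv²S) = 2×1.2361×10^5/(0.736×171²×56.3) = 0.204.
CD = 0.019 + 0.0559 × 0.204² = 0.02133.
L/D = CL/CD = 0.204 / 0.02133 = 9.57

L/D = 9.57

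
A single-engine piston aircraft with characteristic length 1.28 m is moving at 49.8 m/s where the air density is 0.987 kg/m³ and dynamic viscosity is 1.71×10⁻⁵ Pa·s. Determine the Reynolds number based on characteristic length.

Re = 3.68×10^6

Re = ρ·v·c/μ = 0.987 × 49.8 × 1.28 / (1.71×10⁻⁵) = 3.68×10^6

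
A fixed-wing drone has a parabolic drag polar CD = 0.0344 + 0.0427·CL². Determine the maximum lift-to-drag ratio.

For CD = CD0 + K·CL², (L/D)max occurs at CL* = √(CD0/K) and equals 1/(2√(K·CD0)).
(L/D)max = 1/(2√(0.0427 × 0.0344)) = 1/(2 × 0.03833) = 13

(L/D)max = 13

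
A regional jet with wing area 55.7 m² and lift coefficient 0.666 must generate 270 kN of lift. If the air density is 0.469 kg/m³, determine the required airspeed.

L = ½ρv²S·CL ⇒ v = √(2L/(ρ·S·CL))
v = √(2 × 2.7×10^5 / (0.469 × 55.7 × 0.666)) = √31040 = 176 m/s

v = 176 m/s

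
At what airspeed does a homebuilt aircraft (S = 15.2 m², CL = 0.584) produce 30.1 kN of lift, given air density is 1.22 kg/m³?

v = 74.6 m/s

L = ½ρv²S·CL ⇒ v = √(2L/(ρ·S·CL))
v = √(2 × 30100 / (1.22 × 15.2 × 0.584)) = √5559 = 74.6 m/s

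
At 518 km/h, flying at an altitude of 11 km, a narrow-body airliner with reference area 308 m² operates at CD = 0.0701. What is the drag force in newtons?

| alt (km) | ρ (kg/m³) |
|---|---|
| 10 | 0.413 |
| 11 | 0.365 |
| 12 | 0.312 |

At 11 km, from the table: ρ = 0.365 kg/m³.
Convert speed: v = 518 km/h ÷ 3.6 = 143.9 m/s.
Dynamic pressure q = ½ρv² = ½ × 0.365 × 143.9² = 3778 Pa.
D = q·S·CD = 3778 × 308 × 0.0701 = 81600 N ≈ 81.6 kN

D = 81600 N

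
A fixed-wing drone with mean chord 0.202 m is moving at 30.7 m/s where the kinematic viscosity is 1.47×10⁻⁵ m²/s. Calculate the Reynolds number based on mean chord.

Re = v·c/ν = 30.7 × 0.202 / (1.47×10⁻⁵) = 4.22×10^5

Re = 4.22×10^5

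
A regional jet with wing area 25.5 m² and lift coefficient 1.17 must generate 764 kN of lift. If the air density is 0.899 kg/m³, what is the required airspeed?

L = ½ρv²S·CL ⇒ v = √(2L/(ρ·S·CL))
v = √(2 × 7.64×10^5 / (0.899 × 25.5 × 1.17)) = √56970 = 239 m/s

v = 239 m/s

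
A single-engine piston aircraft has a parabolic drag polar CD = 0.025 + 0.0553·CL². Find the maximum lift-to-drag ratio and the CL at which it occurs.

For CD = CD0 + K·CL², (L/D)max occurs at CL* = √(CD0/K) and equals 1/(2√(K·CD0)).
(L/D)max = 1/(2√(0.0553 × 0.025)) = 1/(2 × 0.03718) = 13.4
CL* = √(0.025/0.0553) = 0.672

(L/D)max = 13.4, at CL = 0.672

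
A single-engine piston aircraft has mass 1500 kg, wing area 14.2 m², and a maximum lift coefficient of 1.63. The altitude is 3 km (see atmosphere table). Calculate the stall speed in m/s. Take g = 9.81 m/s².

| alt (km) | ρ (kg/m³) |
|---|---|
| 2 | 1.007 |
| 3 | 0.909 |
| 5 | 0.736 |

At 3 km, from the table: ρ = 0.909 kg/m³.
Stall occurs when L = W at CL,max. W = mg = 1500 × 9.81 = 14720 N.
V_stall = √(2W/(ρ·S·CL,max)) = √(2 × 14720 / (0.909 × 14.2 × 1.63))
V_stall = √1399 = 37.4 m/s

V_stall = 37.4 m/s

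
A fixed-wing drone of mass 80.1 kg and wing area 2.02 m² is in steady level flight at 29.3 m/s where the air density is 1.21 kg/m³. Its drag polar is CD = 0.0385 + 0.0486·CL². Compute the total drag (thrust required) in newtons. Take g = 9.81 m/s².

In steady level flight, lift balances weight: W = mg = 80.1 × 9.81 = 785.78 N.
q = ½ρv² = ½ × 1.21 × 29.3² = 519.4 Pa.
Required CL = L/(qS) = 785.78/(519.4·2.02) = 0.749.
CD = 0.0385 + 0.0486 × 0.749² = 0.06576.
D = q·S·CD = 519.4 × 2.02 × 0.06576 = 68.99 N

D = 69 N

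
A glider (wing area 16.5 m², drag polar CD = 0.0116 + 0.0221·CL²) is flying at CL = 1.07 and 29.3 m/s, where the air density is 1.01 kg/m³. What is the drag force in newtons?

D = 264 N

CD = 0.0116 + 0.0221 × 1.07² = 0.0369
D = ½ρv²S·CD = ½ × 1.01 × 29.3² × 16.5 × 0.0369 = 264 N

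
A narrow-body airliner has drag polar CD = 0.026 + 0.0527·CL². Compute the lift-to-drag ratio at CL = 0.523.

L/D = 12.9

CD = 0.026 + 0.0527 × 0.523² = 0.04041
L/D = CL/CD = 0.523 / 0.04041 = 12.9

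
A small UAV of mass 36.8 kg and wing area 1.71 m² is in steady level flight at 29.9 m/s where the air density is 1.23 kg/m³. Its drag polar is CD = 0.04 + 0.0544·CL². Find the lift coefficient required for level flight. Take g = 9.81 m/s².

Weight W = mg = 36.8 × 9.81 = 361.01 N; in level flight L = W.
Dynamic pressure q = 0.5 × 1.23 × 29.9² = 549.8 Pa.
CL = 2W/(ρv²S) = 2×361.01/(1.23×29.9²×1.71) = 0.384.

CL = 0.384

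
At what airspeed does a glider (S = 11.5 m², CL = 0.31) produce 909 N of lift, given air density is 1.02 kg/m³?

v = 22.4 m/s

L = ½ρv²S·CL ⇒ v = √(2L/(ρ·S·CL))
v = √(2 × 909 / (1.02 × 11.5 × 0.31)) = √500 = 22.4 m/s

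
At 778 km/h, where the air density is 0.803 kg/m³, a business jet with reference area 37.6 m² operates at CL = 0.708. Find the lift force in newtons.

Convert speed: v = 778 km/h ÷ 3.6 = 216.1 m/s.
Dynamic pressure q = ½ρv² = ½ × 0.803 × 216.1² = 18750 Pa.
L = q·S·CL = 18750 × 37.6 × 0.708 = 4.99×10^5 N ≈ 499 kN

L = 4.99×10^5 N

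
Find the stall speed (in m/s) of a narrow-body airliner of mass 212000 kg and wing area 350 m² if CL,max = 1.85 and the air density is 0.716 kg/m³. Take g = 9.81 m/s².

V_stall = 94.7 m/s

Weight W = mg = 212000 × 9.81 = 2.08×10^6 N.
V_stall = √(2W/(ρ·S·CL,max)) = √(2 × 2.08×10^6 / (0.716 × 350 × 1.85))
V_stall = √8972 = 94.7 m/s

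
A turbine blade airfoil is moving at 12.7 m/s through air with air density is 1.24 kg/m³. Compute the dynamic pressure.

q = ½ρv² = ½ × 1.24 × 12.7² = 100 Pa

q = 100 Pa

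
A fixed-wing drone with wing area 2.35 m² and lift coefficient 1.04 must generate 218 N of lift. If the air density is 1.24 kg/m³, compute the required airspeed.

L = ½ρv²S·CL ⇒ v = √(2L/(ρ·S·CL))
v = √(2 × 218 / (1.24 × 2.35 × 1.04)) = √143.9 = 12 m/s

v = 12 m/s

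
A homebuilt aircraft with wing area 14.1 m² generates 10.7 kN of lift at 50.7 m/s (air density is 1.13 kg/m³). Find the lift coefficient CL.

From L = ½ρv²S·CL, rearranging gives CL = 2L/(ρv²S).
CL = 2 × 10700 / (1.13 × 50.7² × 14.1) = 0.523

CL = 0.523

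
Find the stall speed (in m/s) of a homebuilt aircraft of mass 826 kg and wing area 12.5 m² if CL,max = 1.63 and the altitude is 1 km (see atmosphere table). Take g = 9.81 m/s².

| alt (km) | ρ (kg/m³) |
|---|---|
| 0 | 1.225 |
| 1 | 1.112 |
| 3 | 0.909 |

At 1 km, from the table: ρ = 1.112 kg/m³.
Stall occurs when L = W at CL,max. W = mg = 826 × 9.81 = 8103 N.
From L = ½ρV²S·CL,max = W: V_stall = √(2W/(ρSCL,max)) = √(2·8103/(1.112·12.5·1.63))
V_stall = √715.3 = 26.7 m/s

V_stall = 26.7 m/s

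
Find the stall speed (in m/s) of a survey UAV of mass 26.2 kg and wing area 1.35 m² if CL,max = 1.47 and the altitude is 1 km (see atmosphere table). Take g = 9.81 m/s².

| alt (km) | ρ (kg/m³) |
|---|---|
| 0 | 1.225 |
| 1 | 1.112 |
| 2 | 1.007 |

At 1 km, from the table: ρ = 1.112 kg/m³.
Weight W = mg = 26.2 × 9.81 = 257 N.
V_stall = √(2W/(ρ·S·CL,max)) = √(2 × 257 / (1.112 × 1.35 × 1.47))
V_stall = √232.9 = 15.3 m/s

V_stall = 15.3 m/s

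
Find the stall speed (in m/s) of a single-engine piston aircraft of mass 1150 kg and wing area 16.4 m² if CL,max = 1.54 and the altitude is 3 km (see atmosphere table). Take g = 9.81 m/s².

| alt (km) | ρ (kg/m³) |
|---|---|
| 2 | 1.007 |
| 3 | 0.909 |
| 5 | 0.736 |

V_stall = 31.3 m/s

At 3 km, from the table: ρ = 0.909 kg/m³.
Weight W = mg = 1150 × 9.81 = 11280 N.
From L = ½ρV²S·CL,max = W: V_stall = √(2W/(ρSCL,max)) = √(2·11280/(0.909·16.4·1.54))
V_stall = √982.8 = 31.3 m/s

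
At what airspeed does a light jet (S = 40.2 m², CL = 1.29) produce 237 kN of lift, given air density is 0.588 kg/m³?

L = ½ρv²S·CL ⇒ v = √(2L/(ρ·S·CL))
v = √(2 × 2.37×10^5 / (0.588 × 40.2 × 1.29)) = √15540 = 125 m/s

v = 125 m/s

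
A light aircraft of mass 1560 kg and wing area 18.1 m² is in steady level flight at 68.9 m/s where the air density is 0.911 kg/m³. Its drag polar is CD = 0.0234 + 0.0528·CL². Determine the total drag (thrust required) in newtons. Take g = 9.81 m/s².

D = 1230 N

Weight W = mg = 1560 × 9.81 = 15304 N; in level flight L = W.
Dynamic pressure q = 0.5 × 0.911 × 68.9² = 2162 Pa.
Required CL = L/(qS) = 15304/(2162·18.1) = 0.391.
CD = 0.0234 + 0.0528 × 0.391² = 0.03147.
D = q·S·CD = 2162 × 18.1 × 0.03147 = 1232 N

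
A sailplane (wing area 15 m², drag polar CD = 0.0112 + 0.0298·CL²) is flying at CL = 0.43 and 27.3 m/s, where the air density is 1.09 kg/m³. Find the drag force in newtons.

CD = 0.0112 + 0.0298 × 0.43² = 0.01671
D = ½ρv²S·CD = ½ × 1.09 × 27.3² × 15 × 0.01671 = 102 N

D = 102 N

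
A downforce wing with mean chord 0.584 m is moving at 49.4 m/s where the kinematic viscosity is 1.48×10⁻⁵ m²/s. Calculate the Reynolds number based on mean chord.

Re = 1.95×10^6

Re = v·c/ν = 49.4 × 0.584 / (1.48×10⁻⁵) = 1.95×10^6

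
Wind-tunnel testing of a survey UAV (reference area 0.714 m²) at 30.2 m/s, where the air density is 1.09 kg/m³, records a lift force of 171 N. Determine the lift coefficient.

From L = ½ρv²S·CL, rearranging gives CL = 2L/(ρv²S).
CL = 2 × 171 / (1.09 × 30.2² × 0.714) = 0.482

CL = 0.482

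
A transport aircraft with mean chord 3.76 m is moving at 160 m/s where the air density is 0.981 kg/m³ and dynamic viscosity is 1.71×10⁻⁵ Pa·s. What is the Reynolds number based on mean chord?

Re = ρ·v·c/μ = 0.981 × 160 × 3.76 / (1.71×10⁻⁵) = 3.45×10^7

Re = 3.45×10^7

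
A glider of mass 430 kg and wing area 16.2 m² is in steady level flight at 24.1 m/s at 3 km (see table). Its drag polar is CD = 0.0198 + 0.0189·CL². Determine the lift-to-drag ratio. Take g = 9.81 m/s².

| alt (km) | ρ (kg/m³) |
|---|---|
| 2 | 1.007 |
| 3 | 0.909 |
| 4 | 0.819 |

At 3 km, from the table: ρ = 0.909 kg/m³.
In steady level flight, lift balances weight: W = mg = 430 × 9.81 = 4218.3 N.
q = ½ρv² = ½ × 0.909 × 24.1² = 264 Pa.
Required CL = L/(qS) = 4218.3/(264·16.2) = 0.9864.
CD = 0.0198 + 0.0189 × 0.9864² = 0.03819.
L/D = CL/CD = 0.9864 / 0.03819 = 25.8

L/D = 25.8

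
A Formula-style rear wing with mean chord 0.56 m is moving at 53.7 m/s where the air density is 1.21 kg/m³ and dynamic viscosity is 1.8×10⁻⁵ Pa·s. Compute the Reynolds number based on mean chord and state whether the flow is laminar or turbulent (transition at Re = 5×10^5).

Re = ρ·v·c/μ = 1.21 × 53.7 × 0.56 / (1.8×10⁻⁵) = 2.02×10^6
Since 2.02×10^6 > 5×10^5, the flow is turbulent.

Re = 2.02×10^6 (turbulent)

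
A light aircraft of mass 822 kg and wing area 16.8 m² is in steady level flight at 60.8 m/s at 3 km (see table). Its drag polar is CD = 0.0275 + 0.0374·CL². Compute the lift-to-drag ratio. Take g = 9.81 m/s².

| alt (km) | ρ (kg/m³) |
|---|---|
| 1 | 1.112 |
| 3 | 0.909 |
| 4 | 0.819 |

L/D = 9.35

At 3 km, from the table: ρ = 0.909 kg/m³.
In steady level flight, lift balances weight: W = mg = 822 × 9.81 = 8063.8 N.
Dynamic pressure q = 0.5 × 0.909 × 60.8² = 1680 Pa.
CL = W/(q·S) = 8063.8 / (1680 × 16.8) = 0.2857.
CD = 0.0275 + 0.0374 × 0.2857² = 0.03055.
L/D = CL/CD = 0.2857 / 0.03055 = 9.35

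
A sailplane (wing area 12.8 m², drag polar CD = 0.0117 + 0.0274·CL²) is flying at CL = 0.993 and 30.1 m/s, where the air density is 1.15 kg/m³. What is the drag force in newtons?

CD = 0.0117 + 0.0274 × 0.993² = 0.03872
D = ½ρv²S·CD = ½ × 1.15 × 30.1² × 12.8 × 0.03872 = 258 N

D = 258 N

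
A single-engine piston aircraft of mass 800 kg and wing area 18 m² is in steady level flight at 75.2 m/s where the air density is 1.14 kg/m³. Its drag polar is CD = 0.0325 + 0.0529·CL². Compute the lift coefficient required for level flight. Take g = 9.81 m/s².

CL = 0.135

Weight W = mg = 800 × 9.81 = 7848 N; in level flight L = W.
q = ½ρv² = ½ × 1.14 × 75.2² = 3223 Pa.
CL = 2W/(ρv²S) = 2×7848/(1.14×75.2²×18) = 0.1353.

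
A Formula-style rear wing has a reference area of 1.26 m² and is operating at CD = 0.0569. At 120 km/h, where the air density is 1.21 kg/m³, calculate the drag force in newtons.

D = 48.2 N

Convert speed: v = 120 km/h ÷ 3.6 = 33.33 m/s.
Dynamic pressure q = ½ρv² = ½ × 1.21 × 33.33² = 672.2 Pa.
D = q·S·CD = 672.2 × 1.26 × 0.0569 = 48.2 N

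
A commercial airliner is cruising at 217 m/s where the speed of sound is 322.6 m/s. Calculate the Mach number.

M = 0.673

M = v/a = 217 / 322.6 = 0.673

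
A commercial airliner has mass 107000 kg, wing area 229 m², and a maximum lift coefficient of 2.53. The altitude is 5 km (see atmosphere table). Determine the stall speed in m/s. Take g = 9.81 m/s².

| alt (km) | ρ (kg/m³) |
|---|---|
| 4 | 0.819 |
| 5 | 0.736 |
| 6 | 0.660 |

V_stall = 70.2 m/s

At 5 km, from the table: ρ = 0.736 kg/m³.
At stall, lift equals weight: L = W = m·g = 107000 × 9.81 = 1.05×10^6 N.
From L = ½ρV²S·CL,max = W: V_stall = √(2W/(ρSCL,max)) = √(2·1.05×10^6/(0.736·229·2.53))
V_stall = √4923 = 70.2 m/s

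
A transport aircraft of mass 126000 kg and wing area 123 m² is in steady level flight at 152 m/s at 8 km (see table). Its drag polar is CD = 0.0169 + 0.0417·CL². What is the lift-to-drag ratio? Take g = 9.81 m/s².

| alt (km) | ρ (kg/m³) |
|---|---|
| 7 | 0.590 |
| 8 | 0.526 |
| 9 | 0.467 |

At 8 km, from the table: ρ = 0.526 kg/m³.
Level flight ⇒ L = W = m·g = 126000 × 9.81 = 1.2361×10^6 N.
Dynamic pressure q = 0.5 × 0.526 × 152² = 6076 Pa.
CL = W/(q·S) = 1.2361×10^6 / (6076 × 123) = 1.654.
CD = 0.0169 + 0.0417 × 1.654² = 0.131.
L/D = CL/CD = 1.654 / 0.131 = 12.6

L/D = 12.6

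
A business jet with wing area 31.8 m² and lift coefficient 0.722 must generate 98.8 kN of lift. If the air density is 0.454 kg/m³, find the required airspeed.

v = 138 m/s

L = ½ρv²S·CL ⇒ v = √(2L/(ρ·S·CL))
v = √(2 × 98800 / (0.454 × 31.8 × 0.722)) = √18960 = 138 m/s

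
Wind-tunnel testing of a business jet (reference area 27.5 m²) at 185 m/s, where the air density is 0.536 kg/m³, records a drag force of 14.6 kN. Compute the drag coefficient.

CD = 0.0579

From D = ½ρv²S·CD, rearranging gives CD = 2D/(ρv²S).
CD = 2 × 14600 / (0.536 × 185² × 27.5) = 0.0579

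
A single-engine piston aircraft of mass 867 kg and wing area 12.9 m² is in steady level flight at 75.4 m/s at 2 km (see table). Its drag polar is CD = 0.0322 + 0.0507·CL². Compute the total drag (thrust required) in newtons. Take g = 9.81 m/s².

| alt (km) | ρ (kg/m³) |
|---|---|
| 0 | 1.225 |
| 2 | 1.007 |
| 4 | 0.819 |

D = 1290 N

At 2 km, from the table: ρ = 1.007 kg/m³.
Weight W = mg = 867 × 9.81 = 8505.3 N; in level flight L = W.
Dynamic pressure q = 0.5 × 1.007 × 75.4² = 2862 Pa.
CL = 2W/(ρv²S) = 2×8505.3/(1.007×75.4²×12.9) = 0.2303.
CD = 0.0322 + 0.0507 × 0.2303² = 0.03489.
D = q·S·CD = 2862 × 12.9 × 0.03489 = 1288 N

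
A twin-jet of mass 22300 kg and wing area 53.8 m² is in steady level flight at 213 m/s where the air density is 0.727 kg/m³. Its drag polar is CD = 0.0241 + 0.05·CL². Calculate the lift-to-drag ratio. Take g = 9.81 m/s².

In steady level flight, lift balances weight: W = mg = 22300 × 9.81 = 2.1876×10^5 N.
Dynamic pressure q = 0.5 × 0.727 × 213² = 16490 Pa.
CL = W/(q·S) = 2.1876×10^5 / (16490 × 53.8) = 0.2466.
CD = 0.0241 + 0.05 × 0.2466² = 0.02714.
L/D = CL/CD = 0.2466 / 0.02714 = 9.08

L/D = 9.08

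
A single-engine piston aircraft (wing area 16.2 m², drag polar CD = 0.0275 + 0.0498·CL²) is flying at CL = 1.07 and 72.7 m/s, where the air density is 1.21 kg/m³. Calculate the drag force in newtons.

D = 4380 N

CD = 0.0275 + 0.0498 × 1.07² = 0.08452
D = ½ρv²S·CD = ½ × 1.21 × 72.7² × 16.2 × 0.08452 = 4380 N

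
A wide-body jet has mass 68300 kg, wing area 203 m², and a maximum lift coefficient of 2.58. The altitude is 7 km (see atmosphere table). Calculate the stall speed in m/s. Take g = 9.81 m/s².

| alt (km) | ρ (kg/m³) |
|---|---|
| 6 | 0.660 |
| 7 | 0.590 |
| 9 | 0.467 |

At 7 km, from the table: ρ = 0.590 kg/m³.
Weight W = mg = 68300 × 9.81 = 6.7×10^5 N.
From L = ½ρV²S·CL,max = W: V_stall = √(2W/(ρSCL,max)) = √(2·6.7×10^5/(0.59·203·2.58))
V_stall = √4337 = 65.9 m/s

V_stall = 65.9 m/s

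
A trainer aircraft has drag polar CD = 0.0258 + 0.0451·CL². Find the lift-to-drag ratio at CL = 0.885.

L/D = 14.5

CD = 0.0258 + 0.0451 × 0.885² = 0.06112
L/D = CL/CD = 0.885 / 0.06112 = 14.5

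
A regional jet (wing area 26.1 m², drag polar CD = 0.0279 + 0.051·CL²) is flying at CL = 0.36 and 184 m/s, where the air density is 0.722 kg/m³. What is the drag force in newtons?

D = 11000 N

CD = 0.0279 + 0.051 × 0.36² = 0.03451
D = ½ρv²S·CD = ½ × 0.722 × 184² × 26.1 × 0.03451 = 11000 N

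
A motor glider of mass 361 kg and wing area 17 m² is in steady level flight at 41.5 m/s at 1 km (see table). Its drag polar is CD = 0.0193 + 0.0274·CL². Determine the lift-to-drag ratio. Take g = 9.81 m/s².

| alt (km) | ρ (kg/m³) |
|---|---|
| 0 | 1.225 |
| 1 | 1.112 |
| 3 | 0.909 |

L/D = 10.6

At 1 km, from the table: ρ = 1.112 kg/m³.
Level flight ⇒ L = W = m·g = 361 × 9.81 = 3541.4 N.
q = ½ρv² = ½ × 1.112 × 41.5² = 957.6 Pa.
CL = W/(q·S) = 3541.4 / (957.6 × 17) = 0.2175.
CD = 0.0193 + 0.0274 × 0.2175² = 0.0206.
L/D = CL/CD = 0.2175 / 0.0206 = 10.6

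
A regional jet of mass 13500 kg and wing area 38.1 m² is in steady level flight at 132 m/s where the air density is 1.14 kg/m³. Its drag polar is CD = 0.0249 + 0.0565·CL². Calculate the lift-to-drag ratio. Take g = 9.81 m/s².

In steady level flight, lift balances weight: W = mg = 13500 × 9.81 = 1.3244×10^5 N.
q = ½ρv² = ½ × 1.14 × 132² = 9932 Pa.
Required CL = L/(qS) = 1.3244×10^5/(9932·38.1) = 0.35.
CD = 0.0249 + 0.0565 × 0.35² = 0.03182.
L/D = CL/CD = 0.35 / 0.03182 = 11

L/D = 11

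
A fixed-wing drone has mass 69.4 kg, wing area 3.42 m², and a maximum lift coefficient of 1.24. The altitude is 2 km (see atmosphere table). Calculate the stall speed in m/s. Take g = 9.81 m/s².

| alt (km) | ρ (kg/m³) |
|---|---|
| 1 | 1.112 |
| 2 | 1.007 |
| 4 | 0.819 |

V_stall = 17.9 m/s

At 2 km, from the table: ρ = 1.007 kg/m³.
At stall, lift equals weight: L = W = m·g = 69.4 × 9.81 = 680.8 N.
From L = ½ρV²S·CL,max = W: V_stall = √(2W/(ρSCL,max)) = √(2·680.8/(1.007·3.42·1.24))
V_stall = √318.8 = 17.9 m/s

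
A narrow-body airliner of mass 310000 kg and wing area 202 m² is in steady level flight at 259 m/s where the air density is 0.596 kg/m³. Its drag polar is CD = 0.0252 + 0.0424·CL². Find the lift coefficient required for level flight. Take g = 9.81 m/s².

CL = 0.753

In steady level flight, lift balances weight: W = mg = 310000 × 9.81 = 3.0411×10^6 N.
q = ½ρv² = ½ × 0.596 × 259² = 19990 Pa.
Required CL = L/(qS) = 3.0411×10^6/(19990·202) = 0.7531.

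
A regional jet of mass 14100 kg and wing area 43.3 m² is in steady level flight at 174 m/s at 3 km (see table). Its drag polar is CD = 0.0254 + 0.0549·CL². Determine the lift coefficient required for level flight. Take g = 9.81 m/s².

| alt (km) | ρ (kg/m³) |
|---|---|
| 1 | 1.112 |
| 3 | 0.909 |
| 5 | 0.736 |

At 3 km, from the table: ρ = 0.909 kg/m³.
In steady level flight, lift balances weight: W = mg = 14100 × 9.81 = 1.3832×10^5 N.
Dynamic pressure q = 0.5 × 0.909 × 174² = 13760 Pa.
CL = 2W/(ρv²S) = 2×1.3832×10^5/(0.909×174²×43.3) = 0.2321.

CL = 0.232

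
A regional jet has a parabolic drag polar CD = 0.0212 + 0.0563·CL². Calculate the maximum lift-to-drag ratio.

For CD = CD0 + K·CL², (L/D)max occurs at CL* = √(CD0/K) and equals 1/(2√(K·CD0)).
(L/D)max = 1/(2√(0.0563 × 0.0212)) = 1/(2 × 0.03455) = 14.5

(L/D)max = 14.5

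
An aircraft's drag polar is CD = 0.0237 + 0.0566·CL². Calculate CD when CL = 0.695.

CD = 0.051

CD = 0.0237 + 0.0566 × 0.695² = 0.0237 + 0.02734 = 0.051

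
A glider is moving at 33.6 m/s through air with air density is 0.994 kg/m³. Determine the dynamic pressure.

q = 561 Pa

q = ½ρv² = ½ × 0.994 × 33.6² = 561 Pa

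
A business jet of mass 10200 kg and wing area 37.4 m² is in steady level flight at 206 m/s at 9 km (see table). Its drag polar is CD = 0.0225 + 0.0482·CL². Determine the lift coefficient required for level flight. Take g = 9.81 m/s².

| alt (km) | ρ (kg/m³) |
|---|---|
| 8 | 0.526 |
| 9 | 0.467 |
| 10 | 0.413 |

CL = 0.27

At 9 km, from the table: ρ = 0.467 kg/m³.
Weight W = mg = 10200 × 9.81 = 1.0006×10^5 N; in level flight L = W.
q = ½ρv² = ½ × 0.467 × 206² = 9909 Pa.
Required CL = L/(qS) = 1.0006×10^5/(9909·37.4) = 0.27.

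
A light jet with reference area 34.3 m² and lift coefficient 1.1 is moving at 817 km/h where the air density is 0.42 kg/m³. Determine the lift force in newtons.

L = 4.08×10^5 N

Convert speed: v = 817 km/h ÷ 3.6 = 226.9 m/s.
Dynamic pressure q = ½ρv² = ½ × 0.42 × 226.9² = 10820 Pa.
L = q·S·CL = 10820 × 34.3 × 1.1 = 4.08×10^5 N ≈ 408 kN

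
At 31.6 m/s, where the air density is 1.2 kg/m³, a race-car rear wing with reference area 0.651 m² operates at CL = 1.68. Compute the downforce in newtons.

L = 655 N

L = ½ρv²S·CL = ½ × 1.2 × 31.6² × 0.651 × 1.68 = 655 N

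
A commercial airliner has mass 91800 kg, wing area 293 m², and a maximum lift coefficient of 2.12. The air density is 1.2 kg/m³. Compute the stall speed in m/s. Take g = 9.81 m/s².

V_stall = 49.2 m/s

Weight W = mg = 91800 × 9.81 = 9.006×10^5 N.
From L = ½ρV²S·CL,max = W: V_stall = √(2W/(ρSCL,max)) = √(2·9.006×10^5/(1.2·293·2.12))
V_stall = √2416 = 49.2 m/s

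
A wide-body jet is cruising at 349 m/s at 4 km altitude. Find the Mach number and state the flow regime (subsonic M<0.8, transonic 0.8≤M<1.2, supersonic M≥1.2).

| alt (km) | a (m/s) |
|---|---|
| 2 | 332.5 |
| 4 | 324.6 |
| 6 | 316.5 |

M = 1.08 (transonic)

At 4 km, from the table: a = 324.6 m/s.
M = v/a = 349 / 324.6 = 1.08
M = 1.08 → transonic.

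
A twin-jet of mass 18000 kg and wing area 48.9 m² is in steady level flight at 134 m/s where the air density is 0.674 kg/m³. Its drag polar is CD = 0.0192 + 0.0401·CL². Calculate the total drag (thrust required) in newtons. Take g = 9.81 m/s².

Weight W = mg = 18000 × 9.81 = 1.7658×10^5 N; in level flight L = W.
q = ½ρv² = ½ × 0.674 × 134² = 6051 Pa.
CL = 2W/(ρv²S) = 2×1.7658×10^5/(0.674×134²×48.9) = 0.5968.
CD = 0.0192 + 0.0401 × 0.5968² = 0.03348.
D = q·S·CD = 6051 × 48.9 × 0.03348 = 9907 N

D = 9910 N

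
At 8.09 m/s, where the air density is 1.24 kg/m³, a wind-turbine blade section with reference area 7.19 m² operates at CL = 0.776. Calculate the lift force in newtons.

L = 226 N

L = ½ρv²S·CL = ½ × 1.24 × 8.09² × 7.19 × 0.776 = 226 N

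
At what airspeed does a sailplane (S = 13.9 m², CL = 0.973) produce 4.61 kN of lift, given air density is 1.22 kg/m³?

L = ½ρv²S·CL ⇒ v = √(2L/(ρ·S·CL))
v = √(2 × 4610 / (1.22 × 13.9 × 0.973)) = √558.8 = 23.6 m/s

v = 23.6 m/s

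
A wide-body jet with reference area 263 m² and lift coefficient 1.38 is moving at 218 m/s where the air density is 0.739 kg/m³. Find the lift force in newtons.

L = ½ρv²S·CL = ½ × 0.739 × 218² × 263 × 1.38 = 6.37×10^6 N ≈ 6370 kN

L = 6.37×10^6 N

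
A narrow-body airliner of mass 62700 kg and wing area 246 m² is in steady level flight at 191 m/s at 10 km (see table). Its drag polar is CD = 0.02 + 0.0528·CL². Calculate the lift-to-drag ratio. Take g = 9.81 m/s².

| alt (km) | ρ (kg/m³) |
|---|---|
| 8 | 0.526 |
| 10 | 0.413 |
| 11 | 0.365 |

At 10 km, from the table: ρ = 0.413 kg/m³.
In steady level flight, lift balances weight: W = mg = 62700 × 9.81 = 6.1509×10^5 N.
q = ½ρv² = ½ × 0.413 × 191² = 7533 Pa.
CL = W/(q·S) = 6.1509×10^5 / (7533 × 246) = 0.3319.
CD = 0.02 + 0.0528 × 0.3319² = 0.02582.
L/D = CL/CD = 0.3319 / 0.02582 = 12.9

L/D = 12.9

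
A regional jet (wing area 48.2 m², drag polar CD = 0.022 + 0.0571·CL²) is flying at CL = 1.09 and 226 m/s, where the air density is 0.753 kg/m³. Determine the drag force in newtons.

CD = 0.022 + 0.0571 × 1.09² = 0.08984
D = ½ρv²S·CD = ½ × 0.753 × 226² × 48.2 × 0.08984 = 83300 N

D = 83300 N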